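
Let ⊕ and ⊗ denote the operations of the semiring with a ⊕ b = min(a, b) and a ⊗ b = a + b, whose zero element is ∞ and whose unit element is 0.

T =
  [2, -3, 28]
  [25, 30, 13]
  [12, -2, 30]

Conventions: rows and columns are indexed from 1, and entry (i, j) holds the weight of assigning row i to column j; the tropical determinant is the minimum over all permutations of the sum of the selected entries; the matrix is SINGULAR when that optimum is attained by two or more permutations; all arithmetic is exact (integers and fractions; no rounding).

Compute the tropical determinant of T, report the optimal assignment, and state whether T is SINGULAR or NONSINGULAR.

σ = (1, 2, 3): 2 + 30 + 30 = 62
σ = (1, 3, 2): 2 + 13 + (-2) = 13
σ = (2, 1, 3): (-3) + 25 + 30 = 52
σ = (2, 3, 1): (-3) + 13 + 12 = 22
σ = (3, 1, 2): 28 + 25 + (-2) = 51
σ = (3, 2, 1): 28 + 30 + 12 = 70
Optimal value attained by: σ = (1, 3, 2).
Answer: det⊕(T) = 13; verdict: NONSINGULAR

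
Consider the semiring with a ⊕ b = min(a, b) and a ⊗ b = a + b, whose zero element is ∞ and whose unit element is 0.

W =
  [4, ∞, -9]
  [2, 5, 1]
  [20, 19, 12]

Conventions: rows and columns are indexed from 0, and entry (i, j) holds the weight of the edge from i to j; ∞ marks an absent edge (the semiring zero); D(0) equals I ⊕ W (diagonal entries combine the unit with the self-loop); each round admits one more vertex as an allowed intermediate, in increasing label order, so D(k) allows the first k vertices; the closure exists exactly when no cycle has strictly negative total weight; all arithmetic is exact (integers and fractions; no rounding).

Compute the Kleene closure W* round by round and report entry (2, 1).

D(0):
  [0, ∞, -9]
  [2, 0, 1]
  [20, 19, 0]
D(1):
  [0, ∞, -9]
  [2, 0, -7]
  [20, 19, 0]
D(2):
  [0, ∞, -9]
  [2, 0, -7]
  [20, 19, 0]
D(3):
  [0, 10, -9]
  [2, 0, -7]
  [20, 19, 0]
Answer: W*[2][1] = 19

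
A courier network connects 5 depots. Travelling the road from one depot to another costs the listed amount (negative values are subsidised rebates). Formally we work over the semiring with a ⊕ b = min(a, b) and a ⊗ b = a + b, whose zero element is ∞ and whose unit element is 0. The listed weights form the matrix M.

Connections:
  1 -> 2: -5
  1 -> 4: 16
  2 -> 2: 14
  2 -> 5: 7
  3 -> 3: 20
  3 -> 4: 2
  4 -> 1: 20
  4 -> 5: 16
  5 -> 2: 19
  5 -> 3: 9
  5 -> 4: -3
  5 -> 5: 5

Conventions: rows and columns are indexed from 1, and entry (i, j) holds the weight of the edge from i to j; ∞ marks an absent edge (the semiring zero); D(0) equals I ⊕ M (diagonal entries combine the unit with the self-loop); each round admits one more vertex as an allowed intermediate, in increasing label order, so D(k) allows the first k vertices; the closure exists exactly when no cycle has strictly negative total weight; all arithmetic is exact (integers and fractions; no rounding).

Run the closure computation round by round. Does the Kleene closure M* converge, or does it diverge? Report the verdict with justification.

D(0):
  [0, -5, ∞, 16, ∞]
  [∞, 0, ∞, ∞, 7]
  [∞, ∞, 0, 2, ∞]
  [20, ∞, ∞, 0, 16]
  [∞, 19, 9, -3, 0]
D(1):
  [0, -5, ∞, 16, ∞]
  [∞, 0, ∞, ∞, 7]
  [∞, ∞, 0, 2, ∞]
  [20, 15, ∞, 0, 16]
  [∞, 19, 9, -3, 0]
D(2):
  [0, -5, ∞, 16, 2]
  [∞, 0, ∞, ∞, 7]
  [∞, ∞, 0, 2, ∞]
  [20, 15, ∞, 0, 16]
  [∞, 19, 9, -3, 0]
D(3):
  [0, -5, ∞, 16, 2]
  [∞, 0, ∞, ∞, 7]
  [∞, ∞, 0, 2, ∞]
  [20, 15, ∞, 0, 16]
  [∞, 19, 9, -3, 0]
D(4):
  [0, -5, ∞, 16, 2]
  [∞, 0, ∞, ∞, 7]
  [22, 17, 0, 2, 18]
  [20, 15, ∞, 0, 16]
  [17, 12, 9, -3, 0]
D(5):
  [0, -5, 11, -1, 2]
  [24, 0, 16, 4, 7]
  [22, 17, 0, 2, 18]
  [20, 15, 25, 0, 16]
  [17, 12, 9, -3, 0]
Key observation: every diagonal entry stays at the unit through all rounds, so no improving cycle exists.
Answer: CONVERGES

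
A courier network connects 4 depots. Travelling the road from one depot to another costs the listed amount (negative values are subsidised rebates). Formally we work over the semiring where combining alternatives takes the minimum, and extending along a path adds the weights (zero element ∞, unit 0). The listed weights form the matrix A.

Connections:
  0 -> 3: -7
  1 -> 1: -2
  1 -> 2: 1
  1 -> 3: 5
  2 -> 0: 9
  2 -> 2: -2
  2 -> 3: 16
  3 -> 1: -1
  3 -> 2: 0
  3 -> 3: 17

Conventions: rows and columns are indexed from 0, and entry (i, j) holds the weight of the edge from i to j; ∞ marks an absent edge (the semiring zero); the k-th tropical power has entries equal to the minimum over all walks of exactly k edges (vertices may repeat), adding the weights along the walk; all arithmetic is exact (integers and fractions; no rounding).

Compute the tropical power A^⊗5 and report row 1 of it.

A^⊗2:
  [∞, -8, -7, 10]
  [10, -4, -1, 3]
  [7, 15, -4, 2]
  [9, -3, -2, 4]
A^⊗3:
  [2, -10, -9, -3]
  [8, -6, -3, 1]
  [5, 1, -6, 0]
  [7, -5, -4, 2]
A^⊗4:
  [0, -12, -11, -5]
  [6, -8, -5, -1]
  [3, -1, -8, -2]
  [5, -7, -6, 0]
A^⊗5:
  [-2, -14, -13, -7]
  [4, -10, -7, -3]
  [1, -3, -10, -4]
  [3, -9, -8, -2]
Answer: row 1 of A^⊗5 = [4, -10, -7, -3]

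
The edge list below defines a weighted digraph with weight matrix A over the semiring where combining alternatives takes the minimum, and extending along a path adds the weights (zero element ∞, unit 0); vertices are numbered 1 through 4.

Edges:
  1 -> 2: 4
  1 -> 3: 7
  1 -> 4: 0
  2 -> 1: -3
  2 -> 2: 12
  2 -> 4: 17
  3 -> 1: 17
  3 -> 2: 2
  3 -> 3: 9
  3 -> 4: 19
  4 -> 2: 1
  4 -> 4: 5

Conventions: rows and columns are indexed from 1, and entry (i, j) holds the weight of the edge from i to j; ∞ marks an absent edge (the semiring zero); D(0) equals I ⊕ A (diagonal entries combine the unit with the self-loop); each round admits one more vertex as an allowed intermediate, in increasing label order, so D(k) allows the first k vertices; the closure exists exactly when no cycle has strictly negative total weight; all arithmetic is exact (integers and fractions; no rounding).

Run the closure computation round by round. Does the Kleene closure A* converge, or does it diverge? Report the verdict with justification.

D(0):
  [0, 4, 7, 0]
  [-3, 0, ∞, 17]
  [17, 2, 0, 19]
  [∞, 1, ∞, 0]
D(1):
  [0, 4, 7, 0]
  [-3, 0, 4, -3]
  [17, 2, 0, 17]
  [∞, 1, ∞, 0]
Detection: at round 2, diagonal entry (4, 4) turns strictly negative.
Key observation: the cycle 4->2->1->4 has total weight 1 + (-3) + 0, which is strictly negative.
Answer: DIVERGES — negative cycle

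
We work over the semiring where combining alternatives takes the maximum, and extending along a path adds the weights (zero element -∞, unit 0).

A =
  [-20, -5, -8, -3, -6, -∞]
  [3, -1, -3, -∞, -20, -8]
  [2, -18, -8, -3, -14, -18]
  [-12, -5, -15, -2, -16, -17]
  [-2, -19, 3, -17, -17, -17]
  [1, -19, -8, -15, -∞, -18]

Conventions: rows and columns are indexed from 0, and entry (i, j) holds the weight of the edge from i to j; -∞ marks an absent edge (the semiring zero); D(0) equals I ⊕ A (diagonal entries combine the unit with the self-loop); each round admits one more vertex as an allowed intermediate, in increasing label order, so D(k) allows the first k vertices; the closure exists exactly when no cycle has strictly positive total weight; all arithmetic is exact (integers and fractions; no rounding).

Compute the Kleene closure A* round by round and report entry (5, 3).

D(0):
  [0, -5, -8, -3, -6, -∞]
  [3, 0, -3, -∞, -20, -8]
  [2, -18, 0, -3, -14, -18]
  [-12, -5, -15, 0, -16, -17]
  [-2, -19, 3, -17, 0, -17]
  [1, -19, -8, -15, -∞, 0]
D(1):
  [0, -5, -8, -3, -6, -∞]
  [3, 0, -3, 0, -3, -8]
  [2, -3, 0, -1, -4, -18]
  [-12, -5, -15, 0, -16, -17]
  [-2, -7, 3, -5, 0, -17]
  [1, -4, -7, -2, -5, 0]
D(2):
  [0, -5, -8, -3, -6, -13]
  [3, 0, -3, 0, -3, -8]
  [2, -3, 0, -1, -4, -11]
  [-2, -5, -8, 0, -8, -13]
  [-2, -7, 3, -5, 0, -15]
  [1, -4, -7, -2, -5, 0]
D(3):
  [0, -5, -8, -3, -6, -13]
  [3, 0, -3, 0, -3, -8]
  [2, -3, 0, -1, -4, -11]
  [-2, -5, -8, 0, -8, -13]
  [5, 0, 3, 2, 0, -8]
  [1, -4, -7, -2, -5, 0]
D(4):
  [0, -5, -8, -3, -6, -13]
  [3, 0, -3, 0, -3, -8]
  [2, -3, 0, -1, -4, -11]
  [-2, -5, -8, 0, -8, -13]
  [5, 0, 3, 2, 0, -8]
  [1, -4, -7, -2, -5, 0]
D(5):
  [0, -5, -3, -3, -6, -13]
  [3, 0, 0, 0, -3, -8]
  [2, -3, 0, -1, -4, -11]
  [-2, -5, -5, 0, -8, -13]
  [5, 0, 3, 2, 0, -8]
  [1, -4, -2, -2, -5, 0]
D(6):
  [0, -5, -3, -3, -6, -13]
  [3, 0, 0, 0, -3, -8]
  [2, -3, 0, -1, -4, -11]
  [-2, -5, -5, 0, -8, -13]
  [5, 0, 3, 2, 0, -8]
  [1, -4, -2, -2, -5, 0]
Answer: A*[5][3] = -2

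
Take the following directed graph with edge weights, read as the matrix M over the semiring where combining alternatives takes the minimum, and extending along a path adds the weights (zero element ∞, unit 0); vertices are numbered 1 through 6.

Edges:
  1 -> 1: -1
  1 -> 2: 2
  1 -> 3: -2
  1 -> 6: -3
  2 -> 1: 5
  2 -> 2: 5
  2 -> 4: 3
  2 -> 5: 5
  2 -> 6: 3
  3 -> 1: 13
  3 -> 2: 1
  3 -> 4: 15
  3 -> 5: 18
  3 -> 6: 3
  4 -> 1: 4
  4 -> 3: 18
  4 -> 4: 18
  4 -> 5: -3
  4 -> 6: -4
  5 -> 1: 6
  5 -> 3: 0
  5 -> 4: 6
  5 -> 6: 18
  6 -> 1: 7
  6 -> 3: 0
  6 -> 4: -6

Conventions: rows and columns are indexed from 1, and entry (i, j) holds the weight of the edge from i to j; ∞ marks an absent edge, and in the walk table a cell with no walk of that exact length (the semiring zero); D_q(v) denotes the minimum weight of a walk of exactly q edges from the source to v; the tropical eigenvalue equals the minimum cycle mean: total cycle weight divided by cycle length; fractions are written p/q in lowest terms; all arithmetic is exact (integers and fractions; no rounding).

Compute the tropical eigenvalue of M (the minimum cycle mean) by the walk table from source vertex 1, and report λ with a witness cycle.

q=0: [0, ∞, ∞, ∞, ∞, ∞]
q=1: [-1, 2, -2, ∞, ∞, -3]
q=2: [-2, -1, -3, -9, 7, -4]
q=3: [-5, -2, -4, -10, -12, -13]
q=4: [-6, -3, -13, -19, -13, -14]
q=5: [-15, -12, -14, -20, -22, -23]
q=6: [-16, -13, -23, -29, -23, -24]
Optimal cycle mean attained by: cycle 4->6->4, total (-4) + (-6), length 2.
Answer: λ = -5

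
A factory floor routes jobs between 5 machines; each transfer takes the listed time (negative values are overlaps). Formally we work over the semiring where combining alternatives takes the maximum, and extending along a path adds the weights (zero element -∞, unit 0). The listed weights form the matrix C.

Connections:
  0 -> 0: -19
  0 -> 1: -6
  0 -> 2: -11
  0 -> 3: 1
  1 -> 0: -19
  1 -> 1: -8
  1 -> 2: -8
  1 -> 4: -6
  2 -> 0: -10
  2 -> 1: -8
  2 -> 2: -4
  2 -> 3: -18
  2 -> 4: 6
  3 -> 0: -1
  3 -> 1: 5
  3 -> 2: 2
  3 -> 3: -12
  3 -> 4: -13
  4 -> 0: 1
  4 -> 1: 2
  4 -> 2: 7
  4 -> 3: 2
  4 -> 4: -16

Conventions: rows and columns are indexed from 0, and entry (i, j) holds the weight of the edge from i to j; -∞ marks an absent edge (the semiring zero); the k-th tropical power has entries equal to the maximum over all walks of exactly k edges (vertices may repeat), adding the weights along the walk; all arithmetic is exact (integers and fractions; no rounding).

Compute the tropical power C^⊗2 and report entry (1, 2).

C^⊗2:
  [0, 6, 3, -11, -5]
  [-5, -4, 1, -4, -2]
  [7, 8, 13, 8, 2]
  [-8, -3, -2, 0, 8]
  [1, 7, 4, 2, 13]
Key observation: the optimum is the walk 1->4->2, with weight (-6) + 7 = 1.
Optimal value attained by: walk 1->4->2.
Answer: (C^⊗2)[1][2] = 1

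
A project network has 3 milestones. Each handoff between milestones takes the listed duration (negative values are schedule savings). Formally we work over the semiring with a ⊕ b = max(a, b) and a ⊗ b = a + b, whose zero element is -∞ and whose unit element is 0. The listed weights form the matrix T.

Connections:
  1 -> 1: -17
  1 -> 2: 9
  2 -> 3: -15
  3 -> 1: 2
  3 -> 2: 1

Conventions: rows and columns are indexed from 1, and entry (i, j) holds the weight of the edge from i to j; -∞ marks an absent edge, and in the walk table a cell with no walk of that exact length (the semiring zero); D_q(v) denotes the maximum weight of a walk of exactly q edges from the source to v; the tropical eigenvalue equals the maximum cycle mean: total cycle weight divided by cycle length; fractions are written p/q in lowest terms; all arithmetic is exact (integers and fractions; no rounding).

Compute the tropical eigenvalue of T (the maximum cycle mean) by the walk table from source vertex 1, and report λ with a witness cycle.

q=0: [0, -∞, -∞]
q=1: [-17, 9, -∞]
q=2: [-34, -8, -6]
q=3: [-4, -5, -23]
Optimal cycle mean attained by: cycle 1->2->3->1, total 9 + (-15) + 2, length 3.
Answer: λ = -4/3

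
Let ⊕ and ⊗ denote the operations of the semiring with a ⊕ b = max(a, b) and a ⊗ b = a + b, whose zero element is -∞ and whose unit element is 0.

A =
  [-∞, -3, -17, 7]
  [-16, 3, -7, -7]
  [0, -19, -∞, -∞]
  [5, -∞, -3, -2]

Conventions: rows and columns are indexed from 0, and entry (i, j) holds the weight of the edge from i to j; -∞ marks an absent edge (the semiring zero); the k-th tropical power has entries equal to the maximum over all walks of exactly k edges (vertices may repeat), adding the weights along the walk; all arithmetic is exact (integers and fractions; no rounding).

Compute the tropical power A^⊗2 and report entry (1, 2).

A^⊗2:
  [12, 0, 4, 5]
  [-2, 6, -4, -4]
  [-35, -3, -17, 7]
  [3, 2, -5, 12]
Key observation: the optimum is the walk 1->1->2, with weight 3 + (-7) = -4.
Optimal value attained by: walk 1->1->2.
Answer: (A^⊗2)[1][2] = -4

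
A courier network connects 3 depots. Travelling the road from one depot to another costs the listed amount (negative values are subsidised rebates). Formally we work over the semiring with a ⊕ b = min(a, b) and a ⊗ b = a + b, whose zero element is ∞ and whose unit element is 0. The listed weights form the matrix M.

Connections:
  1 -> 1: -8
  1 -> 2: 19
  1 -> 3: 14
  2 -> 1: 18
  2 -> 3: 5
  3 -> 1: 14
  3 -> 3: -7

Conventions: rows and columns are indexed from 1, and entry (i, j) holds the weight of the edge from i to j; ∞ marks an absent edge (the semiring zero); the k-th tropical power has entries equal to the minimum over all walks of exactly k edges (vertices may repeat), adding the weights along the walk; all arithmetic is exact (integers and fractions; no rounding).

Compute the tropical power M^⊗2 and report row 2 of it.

M^⊗2:
  [-16, 11, 6]
  [10, 37, -2]
  [6, 33, -14]
Answer: row 2 of M^⊗2 = [10, 37, -2]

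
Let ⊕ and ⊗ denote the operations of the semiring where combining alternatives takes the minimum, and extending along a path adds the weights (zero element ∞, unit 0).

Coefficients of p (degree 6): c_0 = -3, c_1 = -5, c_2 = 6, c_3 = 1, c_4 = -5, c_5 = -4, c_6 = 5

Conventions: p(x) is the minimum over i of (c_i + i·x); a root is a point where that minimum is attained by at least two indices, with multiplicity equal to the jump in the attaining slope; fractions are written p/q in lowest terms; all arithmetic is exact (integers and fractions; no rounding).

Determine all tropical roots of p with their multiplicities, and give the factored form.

hull edge (i=0, c=-3) to (i=1, c=-5): slope -2, span 1
hull edge (i=1, c=-5) to (i=4, c=-5): slope 0, span 3
hull edge (i=4, c=-5) to (i=5, c=-4): slope 1, span 1
hull edge (i=5, c=-4) to (i=6, c=5): slope 9, span 1
Factored form: p(x) = 5 ⊗ (x ⊕ (-9)) ⊗ (x ⊕ (-1)) ⊗ (x ⊕ 0) ⊗ (x ⊕ 0) ⊗ (x ⊕ 0) ⊗ (x ⊕ 2)
Answer: roots = -9 (mult 1), -1 (mult 1), 0 (mult 3), 2 (mult 1)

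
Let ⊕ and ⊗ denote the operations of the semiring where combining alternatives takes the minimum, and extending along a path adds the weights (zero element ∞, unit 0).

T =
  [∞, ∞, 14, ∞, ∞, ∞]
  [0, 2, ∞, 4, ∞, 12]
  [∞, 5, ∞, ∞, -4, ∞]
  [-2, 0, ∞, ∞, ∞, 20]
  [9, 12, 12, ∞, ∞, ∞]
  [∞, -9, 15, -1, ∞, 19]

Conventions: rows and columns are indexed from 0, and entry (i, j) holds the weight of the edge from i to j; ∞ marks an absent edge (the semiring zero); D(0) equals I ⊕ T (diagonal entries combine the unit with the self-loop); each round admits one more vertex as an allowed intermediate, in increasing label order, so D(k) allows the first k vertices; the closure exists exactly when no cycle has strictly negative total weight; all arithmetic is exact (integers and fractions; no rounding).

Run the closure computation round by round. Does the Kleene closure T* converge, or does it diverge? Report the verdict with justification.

D(0):
  [0, ∞, 14, ∞, ∞, ∞]
  [0, 0, ∞, 4, ∞, 12]
  [∞, 5, 0, ∞, -4, ∞]
  [-2, 0, ∞, 0, ∞, 20]
  [9, 12, 12, ∞, 0, ∞]
  [∞, -9, 15, -1, ∞, 0]
D(1):
  [0, ∞, 14, ∞, ∞, ∞]
  [0, 0, 14, 4, ∞, 12]
  [∞, 5, 0, ∞, -4, ∞]
  [-2, 0, 12, 0, ∞, 20]
  [9, 12, 12, ∞, 0, ∞]
  [∞, -9, 15, -1, ∞, 0]
D(2):
  [0, ∞, 14, ∞, ∞, ∞]
  [0, 0, 14, 4, ∞, 12]
  [5, 5, 0, 9, -4, 17]
  [-2, 0, 12, 0, ∞, 12]
  [9, 12, 12, 16, 0, 24]
  [-9, -9, 5, -5, ∞, 0]
D(3):
  [0, 19, 14, 23, 10, 31]
  [0, 0, 14, 4, 10, 12]
  [5, 5, 0, 9, -4, 17]
  [-2, 0, 12, 0, 8, 12]
  [9, 12, 12, 16, 0, 24]
  [-9, -9, 5, -5, 1, 0]
D(4):
  [0, 19, 14, 23, 10, 31]
  [0, 0, 14, 4, 10, 12]
  [5, 5, 0, 9, -4, 17]
  [-2, 0, 12, 0, 8, 12]
  [9, 12, 12, 16, 0, 24]
  [-9, -9, 5, -5, 1, 0]
D(5):
  [0, 19, 14, 23, 10, 31]
  [0, 0, 14, 4, 10, 12]
  [5, 5, 0, 9, -4, 17]
  [-2, 0, 12, 0, 8, 12]
  [9, 12, 12, 16, 0, 24]
  [-9, -9, 5, -5, 1, 0]
D(6):
  [0, 19, 14, 23, 10, 31]
  [0, 0, 14, 4, 10, 12]
  [5, 5, 0, 9, -4, 17]
  [-2, 0, 12, 0, 8, 12]
  [9, 12, 12, 16, 0, 24]
  [-9, -9, 5, -5, 1, 0]
Key observation: every diagonal entry stays at the unit through all rounds, so no improving cycle exists.
Answer: CONVERGES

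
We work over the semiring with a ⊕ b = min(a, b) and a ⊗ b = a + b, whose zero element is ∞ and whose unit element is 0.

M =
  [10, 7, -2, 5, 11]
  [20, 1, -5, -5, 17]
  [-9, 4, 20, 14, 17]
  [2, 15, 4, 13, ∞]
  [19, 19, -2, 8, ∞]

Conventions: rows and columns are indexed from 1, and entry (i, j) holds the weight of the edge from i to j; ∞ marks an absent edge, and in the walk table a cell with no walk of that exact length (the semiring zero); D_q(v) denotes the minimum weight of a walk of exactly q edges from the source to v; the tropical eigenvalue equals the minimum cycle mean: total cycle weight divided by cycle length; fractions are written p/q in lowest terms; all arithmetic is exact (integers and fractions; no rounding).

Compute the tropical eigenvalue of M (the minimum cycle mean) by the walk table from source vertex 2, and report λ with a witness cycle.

q=0: [∞, 0, ∞, ∞, ∞]
q=1: [20, 1, -5, -5, 17]
q=2: [-14, -1, -4, -4, 12]
q=3: [-13, -7, -16, -9, -3]
q=4: [-25, -12, -15, -12, -2]
q=5: [-24, -18, -27, -20, -14]
Optimal cycle mean attained by: cycle 1->3->1, total (-2) + (-9), length 2.
Answer: λ = -11/2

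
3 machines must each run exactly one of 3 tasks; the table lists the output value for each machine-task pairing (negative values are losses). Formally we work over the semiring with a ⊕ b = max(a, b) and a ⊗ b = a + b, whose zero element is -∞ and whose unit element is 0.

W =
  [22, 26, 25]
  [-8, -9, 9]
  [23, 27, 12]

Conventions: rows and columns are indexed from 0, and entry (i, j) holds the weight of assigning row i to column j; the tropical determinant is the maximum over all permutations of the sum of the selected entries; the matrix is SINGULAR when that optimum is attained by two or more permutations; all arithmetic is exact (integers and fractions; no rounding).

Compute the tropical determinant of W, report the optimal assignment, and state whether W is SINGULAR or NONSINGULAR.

σ = (0, 1, 2): 22 + (-9) + 12 = 25
σ = (0, 2, 1): 22 + 9 + 27 = 58
σ = (1, 0, 2): 26 + (-8) + 12 = 30
σ = (1, 2, 0): 26 + 9 + 23 = 58
σ = (2, 0, 1): 25 + (-8) + 27 = 44
σ = (2, 1, 0): 25 + (-9) + 23 = 39
Optimal value attained by: σ = (0, 2, 1).
Answer: det⊕(W) = 58; verdict: SINGULAR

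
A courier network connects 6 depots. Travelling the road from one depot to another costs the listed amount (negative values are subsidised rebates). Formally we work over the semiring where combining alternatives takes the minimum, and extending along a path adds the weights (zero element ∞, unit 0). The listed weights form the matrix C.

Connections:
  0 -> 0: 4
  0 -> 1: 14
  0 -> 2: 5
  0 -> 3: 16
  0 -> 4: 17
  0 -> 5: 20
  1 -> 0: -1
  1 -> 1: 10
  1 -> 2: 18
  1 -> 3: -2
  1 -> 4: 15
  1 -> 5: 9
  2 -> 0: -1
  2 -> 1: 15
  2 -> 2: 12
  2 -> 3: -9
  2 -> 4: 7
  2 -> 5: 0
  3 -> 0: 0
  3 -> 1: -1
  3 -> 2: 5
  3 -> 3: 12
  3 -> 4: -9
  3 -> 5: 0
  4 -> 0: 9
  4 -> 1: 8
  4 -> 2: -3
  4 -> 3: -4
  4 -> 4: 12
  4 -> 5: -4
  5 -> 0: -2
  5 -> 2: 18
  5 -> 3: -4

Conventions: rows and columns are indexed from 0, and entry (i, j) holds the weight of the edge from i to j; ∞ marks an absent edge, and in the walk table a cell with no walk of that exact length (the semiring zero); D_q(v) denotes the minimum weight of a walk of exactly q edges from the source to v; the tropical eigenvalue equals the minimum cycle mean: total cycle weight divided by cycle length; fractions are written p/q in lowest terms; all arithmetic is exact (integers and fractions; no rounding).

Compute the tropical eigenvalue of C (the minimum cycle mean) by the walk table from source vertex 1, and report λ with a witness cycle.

q=0: [∞, 0, ∞, ∞, ∞, ∞]
q=1: [-1, 10, 18, -2, 15, 9]
q=2: [-2, -3, 3, 5, -11, -2]
q=3: [-4, -3, -14, -15, -4, -15]
q=4: [-17, -16, -10, -23, -24, -15]
q=5: [-23, -24, -27, -28, -32, -28]
q=6: [-30, -29, -35, -36, -37, -36]
Optimal cycle mean attained by: cycle 2->3->4->2, total (-9) + (-9) + (-3), length 3.
Answer: λ = -7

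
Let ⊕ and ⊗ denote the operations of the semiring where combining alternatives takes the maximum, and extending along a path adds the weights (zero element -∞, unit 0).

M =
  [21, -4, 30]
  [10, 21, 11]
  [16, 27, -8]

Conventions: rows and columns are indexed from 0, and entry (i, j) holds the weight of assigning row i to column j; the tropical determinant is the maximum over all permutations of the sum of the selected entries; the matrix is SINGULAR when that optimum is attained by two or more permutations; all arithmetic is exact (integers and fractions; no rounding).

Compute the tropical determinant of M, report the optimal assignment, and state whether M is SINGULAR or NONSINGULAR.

σ = (0, 1, 2): 21 + 21 + (-8) = 34
σ = (0, 2, 1): 21 + 11 + 27 = 59
σ = (1, 0, 2): (-4) + 10 + (-8) = -2
σ = (1, 2, 0): (-4) + 11 + 16 = 23
σ = (2, 0, 1): 30 + 10 + 27 = 67
σ = (2, 1, 0): 30 + 21 + 16 = 67
Optimal value attained by: σ = (2, 0, 1).
Answer: det⊕(M) = 67; verdict: SINGULAR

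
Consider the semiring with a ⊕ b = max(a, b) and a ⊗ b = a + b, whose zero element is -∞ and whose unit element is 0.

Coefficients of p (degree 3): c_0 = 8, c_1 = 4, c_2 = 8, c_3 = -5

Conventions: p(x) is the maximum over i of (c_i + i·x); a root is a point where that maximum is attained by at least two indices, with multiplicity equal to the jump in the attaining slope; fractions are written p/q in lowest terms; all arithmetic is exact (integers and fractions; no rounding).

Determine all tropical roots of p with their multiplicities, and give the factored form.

hull edge (i=0, c=8) to (i=2, c=8): slope 0, span 2
hull edge (i=2, c=8) to (i=3, c=-5): slope -13, span 1
Factored form: p(x) = -5 ⊗ (x ⊕ 0) ⊗ (x ⊕ 0) ⊗ (x ⊕ 13)
Answer: roots = 0 (mult 2), 13 (mult 1)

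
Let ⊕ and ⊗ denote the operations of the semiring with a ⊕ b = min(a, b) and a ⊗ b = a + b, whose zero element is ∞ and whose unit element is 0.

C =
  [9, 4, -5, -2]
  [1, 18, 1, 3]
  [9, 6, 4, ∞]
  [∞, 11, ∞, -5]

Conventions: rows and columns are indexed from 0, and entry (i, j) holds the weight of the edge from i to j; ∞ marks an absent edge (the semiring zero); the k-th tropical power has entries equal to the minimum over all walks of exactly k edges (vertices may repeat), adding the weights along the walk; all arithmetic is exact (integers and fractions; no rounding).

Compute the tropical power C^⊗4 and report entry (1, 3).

C^⊗2:
  [4, 1, -1, -7]
  [10, 5, -4, -2]
  [7, 10, 4, 7]
  [12, 6, 12, -10]
C^⊗3:
  [2, 4, -1, -12]
  [5, 2, 0, -7]
  [11, 10, 2, 2]
  [7, 1, 7, -15]
C^⊗4:
  [5, -1, -3, -17]
  [3, 4, 0, -12]
  [11, 8, 6, -3]
  [2, -4, 2, -20]
Key observation: the optimum is the walk 1->3->3->3->3, with weight 3 + (-5) + (-5) + (-5) = -12.
Optimal value attained by: walk 1->3->3->3->3.
Answer: (C^⊗4)[1][3] = -12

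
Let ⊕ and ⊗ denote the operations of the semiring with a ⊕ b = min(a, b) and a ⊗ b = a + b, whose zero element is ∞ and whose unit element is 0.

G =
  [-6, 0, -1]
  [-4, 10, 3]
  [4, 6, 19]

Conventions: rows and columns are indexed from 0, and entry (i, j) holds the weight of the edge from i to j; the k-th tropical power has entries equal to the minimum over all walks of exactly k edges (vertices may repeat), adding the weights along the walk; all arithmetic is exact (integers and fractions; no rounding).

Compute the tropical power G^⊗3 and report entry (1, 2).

G^⊗2:
  [-12, -6, -7]
  [-10, -4, -5]
  [-2, 4, 3]
G^⊗3:
  [-18, -12, -13]
  [-16, -10, -11]
  [-8, -2, -3]
Key observation: the optimum is the walk 1->0->0->2, with weight (-4) + (-6) + (-1) = -11.
Optimal value attained by: walk 1->0->0->2.
Answer: (G^⊗3)[1][2] = -11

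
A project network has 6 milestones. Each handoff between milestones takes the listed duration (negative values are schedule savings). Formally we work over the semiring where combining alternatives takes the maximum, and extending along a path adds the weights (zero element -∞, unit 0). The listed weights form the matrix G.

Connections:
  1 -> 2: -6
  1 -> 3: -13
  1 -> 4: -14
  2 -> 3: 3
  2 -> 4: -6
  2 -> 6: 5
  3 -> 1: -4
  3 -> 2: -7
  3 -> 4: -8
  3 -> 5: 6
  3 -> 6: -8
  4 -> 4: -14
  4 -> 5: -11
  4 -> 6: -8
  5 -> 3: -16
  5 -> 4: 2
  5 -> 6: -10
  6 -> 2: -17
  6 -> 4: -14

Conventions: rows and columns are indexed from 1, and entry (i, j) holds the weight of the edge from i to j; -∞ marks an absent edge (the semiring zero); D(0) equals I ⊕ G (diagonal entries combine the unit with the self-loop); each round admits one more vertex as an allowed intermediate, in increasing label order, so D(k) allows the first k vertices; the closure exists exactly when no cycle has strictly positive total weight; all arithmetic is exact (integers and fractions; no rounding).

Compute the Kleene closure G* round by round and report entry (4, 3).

D(0):
  [0, -6, -13, -14, -∞, -∞]
  [-∞, 0, 3, -6, -∞, 5]
  [-4, -7, 0, -8, 6, -8]
  [-∞, -∞, -∞, 0, -11, -8]
  [-∞, -∞, -16, 2, 0, -10]
  [-∞, -17, -∞, -14, -∞, 0]
D(1):
  [0, -6, -13, -14, -∞, -∞]
  [-∞, 0, 3, -6, -∞, 5]
  [-4, -7, 0, -8, 6, -8]
  [-∞, -∞, -∞, 0, -11, -8]
  [-∞, -∞, -16, 2, 0, -10]
  [-∞, -17, -∞, -14, -∞, 0]
D(2):
  [0, -6, -3, -12, -∞, -1]
  [-∞, 0, 3, -6, -∞, 5]
  [-4, -7, 0, -8, 6, -2]
  [-∞, -∞, -∞, 0, -11, -8]
  [-∞, -∞, -16, 2, 0, -10]
  [-∞, -17, -14, -14, -∞, 0]
D(3):
  [0, -6, -3, -11, 3, -1]
  [-1, 0, 3, -5, 9, 5]
  [-4, -7, 0, -8, 6, -2]
  [-∞, -∞, -∞, 0, -11, -8]
  [-20, -23, -16, 2, 0, -10]
  [-18, -17, -14, -14, -8, 0]
D(4):
  [0, -6, -3, -11, 3, -1]
  [-1, 0, 3, -5, 9, 5]
  [-4, -7, 0, -8, 6, -2]
  [-∞, -∞, -∞, 0, -11, -8]
  [-20, -23, -16, 2, 0, -6]
  [-18, -17, -14, -14, -8, 0]
D(5):
  [0, -6, -3, 5, 3, -1]
  [-1, 0, 3, 11, 9, 5]
  [-4, -7, 0, 8, 6, 0]
  [-31, -34, -27, 0, -11, -8]
  [-20, -23, -16, 2, 0, -6]
  [-18, -17, -14, -6, -8, 0]
D(6):
  [0, -6, -3, 5, 3, -1]
  [-1, 0, 3, 11, 9, 5]
  [-4, -7, 0, 8, 6, 0]
  [-26, -25, -22, 0, -11, -8]
  [-20, -23, -16, 2, 0, -6]
  [-18, -17, -14, -6, -8, 0]
Answer: G*[4][3] = -22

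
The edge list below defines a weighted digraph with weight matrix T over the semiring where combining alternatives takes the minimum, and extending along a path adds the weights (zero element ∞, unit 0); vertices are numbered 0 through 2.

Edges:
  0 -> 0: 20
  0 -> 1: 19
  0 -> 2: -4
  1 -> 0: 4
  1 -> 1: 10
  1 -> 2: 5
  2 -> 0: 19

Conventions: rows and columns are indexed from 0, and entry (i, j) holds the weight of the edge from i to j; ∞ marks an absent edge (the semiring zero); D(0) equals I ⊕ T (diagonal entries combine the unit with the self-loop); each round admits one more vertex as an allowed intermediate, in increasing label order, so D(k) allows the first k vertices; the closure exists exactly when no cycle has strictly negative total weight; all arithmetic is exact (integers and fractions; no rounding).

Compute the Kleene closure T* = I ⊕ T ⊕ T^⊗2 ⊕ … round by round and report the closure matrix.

D(0):
  [0, 19, -4]
  [4, 0, 5]
  [19, ∞, 0]
D(1):
  [0, 19, -4]
  [4, 0, 0]
  [19, 38, 0]
D(2):
  [0, 19, -4]
  [4, 0, 0]
  [19, 38, 0]
D(3):
  [0, 19, -4]
  [4, 0, 0]
  [19, 38, 0]
Answer: T* = [[0, 19, -4], [4, 0, 0], [19, 38, 0]]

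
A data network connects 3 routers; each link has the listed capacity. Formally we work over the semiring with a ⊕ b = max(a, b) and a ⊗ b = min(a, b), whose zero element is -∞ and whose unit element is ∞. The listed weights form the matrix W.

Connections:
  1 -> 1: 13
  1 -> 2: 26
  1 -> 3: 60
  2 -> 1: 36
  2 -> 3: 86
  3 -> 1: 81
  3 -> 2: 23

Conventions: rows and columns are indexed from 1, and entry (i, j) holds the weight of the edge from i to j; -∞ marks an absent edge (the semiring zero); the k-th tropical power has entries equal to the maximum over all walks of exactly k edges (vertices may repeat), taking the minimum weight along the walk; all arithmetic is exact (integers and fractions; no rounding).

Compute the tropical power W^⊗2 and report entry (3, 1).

W^⊗2:
  [60, 23, 26]
  [81, 26, 36]
  [23, 26, 60]
Key observation: the optimum is the walk 3->2->1, with weight 23 min 36 = 23.
Optimal value attained by: walk 3->2->1.
Answer: (W^⊗2)[3][1] = 23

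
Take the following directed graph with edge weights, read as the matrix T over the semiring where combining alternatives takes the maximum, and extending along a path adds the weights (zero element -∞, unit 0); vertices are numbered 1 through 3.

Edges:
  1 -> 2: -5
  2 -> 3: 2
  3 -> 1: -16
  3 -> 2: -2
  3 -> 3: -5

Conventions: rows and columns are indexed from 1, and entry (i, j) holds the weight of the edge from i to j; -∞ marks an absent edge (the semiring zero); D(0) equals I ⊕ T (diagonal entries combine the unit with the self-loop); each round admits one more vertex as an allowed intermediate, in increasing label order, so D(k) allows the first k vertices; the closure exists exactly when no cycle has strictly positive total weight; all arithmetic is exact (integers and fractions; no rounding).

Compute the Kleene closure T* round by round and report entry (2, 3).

D(0):
  [0, -5, -∞]
  [-∞, 0, 2]
  [-16, -2, 0]
D(1):
  [0, -5, -∞]
  [-∞, 0, 2]
  [-16, -2, 0]
D(2):
  [0, -5, -3]
  [-∞, 0, 2]
  [-16, -2, 0]
D(3):
  [0, -5, -3]
  [-14, 0, 2]
  [-16, -2, 0]
Answer: T*[2][3] = 2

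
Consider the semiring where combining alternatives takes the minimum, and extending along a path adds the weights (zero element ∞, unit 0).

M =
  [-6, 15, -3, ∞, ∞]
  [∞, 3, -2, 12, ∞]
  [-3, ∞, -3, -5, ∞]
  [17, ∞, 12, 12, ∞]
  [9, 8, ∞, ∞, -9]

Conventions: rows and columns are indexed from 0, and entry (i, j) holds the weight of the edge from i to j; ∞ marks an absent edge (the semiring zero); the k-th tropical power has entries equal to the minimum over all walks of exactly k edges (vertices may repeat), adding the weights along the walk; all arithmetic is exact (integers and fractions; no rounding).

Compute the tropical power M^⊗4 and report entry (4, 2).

M^⊗2:
  [-12, 9, -9, -8, ∞]
  [-5, 6, -5, -7, ∞]
  [-9, 12, -6, -8, ∞]
  [9, 32, 9, 7, ∞]
  [0, -1, 6, 20, -18]
M^⊗3:
  [-18, 3, -15, -14, ∞]
  [-11, 9, -8, -10, ∞]
  [-15, 6, -12, -11, ∞]
  [3, 24, 6, 4, ∞]
  [-9, -10, -3, 1, -27]
M^⊗4:
  [-24, -3, -21, -20, ∞]
  [-17, 4, -14, -13, ∞]
  [-21, 0, -18, -17, ∞]
  [-3, 18, 0, 1, ∞]
  [-18, -19, -12, -8, -36]
Key observation: the optimum is the walk 4->4->4->0->2, with weight (-9) + (-9) + 9 + (-3) = -12.
Optimal value attained by: walk 4->4->4->0->2.
Answer: (M^⊗4)[4][2] = -12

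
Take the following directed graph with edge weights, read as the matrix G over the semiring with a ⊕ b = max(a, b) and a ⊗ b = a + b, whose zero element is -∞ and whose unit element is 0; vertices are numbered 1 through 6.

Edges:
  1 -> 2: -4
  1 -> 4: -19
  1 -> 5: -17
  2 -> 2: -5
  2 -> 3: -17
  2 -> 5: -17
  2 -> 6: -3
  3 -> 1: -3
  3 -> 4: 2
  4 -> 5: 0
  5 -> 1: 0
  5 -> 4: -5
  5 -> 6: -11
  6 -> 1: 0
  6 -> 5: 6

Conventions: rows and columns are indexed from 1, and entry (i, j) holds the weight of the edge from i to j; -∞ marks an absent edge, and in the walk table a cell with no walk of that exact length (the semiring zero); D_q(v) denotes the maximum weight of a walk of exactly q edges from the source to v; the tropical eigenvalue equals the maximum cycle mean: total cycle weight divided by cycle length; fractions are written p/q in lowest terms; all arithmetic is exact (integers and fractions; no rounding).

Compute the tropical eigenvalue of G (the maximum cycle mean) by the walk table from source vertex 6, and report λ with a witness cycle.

q=0: [-∞, -∞, -∞, -∞, -∞, 0]
q=1: [0, -∞, -∞, -∞, 6, -∞]
q=2: [6, -4, -∞, 1, -17, -5]
q=3: [-5, 2, -21, -13, 1, -7]
q=4: [1, -3, -15, -4, -1, -1]
q=5: [-1, -3, -20, -6, 5, -6]
q=6: [5, -5, -20, 0, 0, -6]
Optimal cycle mean attained by: cycle 1->2->6->5->1, total (-4) + (-3) + 6 + 0, length 4.
Answer: λ = -1/4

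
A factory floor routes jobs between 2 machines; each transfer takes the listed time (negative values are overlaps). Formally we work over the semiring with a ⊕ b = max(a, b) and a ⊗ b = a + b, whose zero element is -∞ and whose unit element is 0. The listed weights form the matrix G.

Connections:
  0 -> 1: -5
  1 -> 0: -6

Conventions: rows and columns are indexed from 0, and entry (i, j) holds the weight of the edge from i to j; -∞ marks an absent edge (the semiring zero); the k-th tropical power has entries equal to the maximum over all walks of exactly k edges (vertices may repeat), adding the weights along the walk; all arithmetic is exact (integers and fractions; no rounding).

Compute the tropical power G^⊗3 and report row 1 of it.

G^⊗2:
  [-11, -∞]
  [-∞, -11]
G^⊗3:
  [-∞, -16]
  [-17, -∞]
Answer: row 1 of G^⊗3 = [-17, -∞]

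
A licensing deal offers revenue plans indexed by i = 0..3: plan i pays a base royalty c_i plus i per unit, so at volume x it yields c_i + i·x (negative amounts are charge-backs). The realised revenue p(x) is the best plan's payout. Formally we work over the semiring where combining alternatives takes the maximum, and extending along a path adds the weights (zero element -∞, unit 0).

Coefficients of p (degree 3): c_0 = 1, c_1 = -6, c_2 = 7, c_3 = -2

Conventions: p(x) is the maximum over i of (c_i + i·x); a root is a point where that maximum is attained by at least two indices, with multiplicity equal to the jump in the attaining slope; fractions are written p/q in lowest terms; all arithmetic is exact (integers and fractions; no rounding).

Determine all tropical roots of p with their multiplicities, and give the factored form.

hull edge (i=0, c=1) to (i=2, c=7): slope 3, span 2
hull edge (i=2, c=7) to (i=3, c=-2): slope -9, span 1
Factored form: p(x) = -2 ⊗ (x ⊕ (-3)) ⊗ (x ⊕ (-3)) ⊗ (x ⊕ 9)
Answer: roots = -3 (mult 2), 9 (mult 1)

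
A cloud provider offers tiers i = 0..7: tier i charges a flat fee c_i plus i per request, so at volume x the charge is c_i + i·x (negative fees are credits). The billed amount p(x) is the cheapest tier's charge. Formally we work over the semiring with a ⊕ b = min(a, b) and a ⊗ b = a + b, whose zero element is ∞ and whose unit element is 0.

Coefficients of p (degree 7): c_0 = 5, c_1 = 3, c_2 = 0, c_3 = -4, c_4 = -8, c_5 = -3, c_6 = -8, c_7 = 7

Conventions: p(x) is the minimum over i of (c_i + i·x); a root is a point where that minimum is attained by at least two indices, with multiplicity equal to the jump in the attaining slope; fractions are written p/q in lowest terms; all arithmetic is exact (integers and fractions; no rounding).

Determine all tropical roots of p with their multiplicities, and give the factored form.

hull edge (i=0, c=5) to (i=4, c=-8): slope -13/4, span 4
hull edge (i=4, c=-8) to (i=6, c=-8): slope 0, span 2
hull edge (i=6, c=-8) to (i=7, c=7): slope 15, span 1
Factored form: p(x) = 7 ⊗ (x ⊕ (-15)) ⊗ (x ⊕ 0) ⊗ (x ⊕ 0) ⊗ (x ⊕ 13/4) ⊗ (x ⊕ 13/4) ⊗ (x ⊕ 13/4) ⊗ (x ⊕ 13/4)
Answer: roots = -15 (mult 1), 0 (mult 2), 13/4 (mult 4)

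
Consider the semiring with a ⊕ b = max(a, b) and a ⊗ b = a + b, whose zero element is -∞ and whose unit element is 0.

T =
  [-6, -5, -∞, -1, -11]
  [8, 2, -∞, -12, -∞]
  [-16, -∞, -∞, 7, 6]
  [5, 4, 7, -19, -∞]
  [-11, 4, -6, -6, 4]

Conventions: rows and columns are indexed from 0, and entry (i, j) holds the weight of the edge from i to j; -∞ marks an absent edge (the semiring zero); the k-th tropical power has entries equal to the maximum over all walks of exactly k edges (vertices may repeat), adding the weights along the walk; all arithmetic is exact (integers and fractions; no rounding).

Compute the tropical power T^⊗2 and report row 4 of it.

T^⊗2:
  [4, 3, 6, -7, -7]
  [10, 4, -5, 7, -3]
  [12, 11, 14, 0, 10]
  [12, 6, -12, 14, 13]
  [12, 8, 1, 1, 8]
Answer: row 4 of T^⊗2 = [12, 8, 1, 1, 8]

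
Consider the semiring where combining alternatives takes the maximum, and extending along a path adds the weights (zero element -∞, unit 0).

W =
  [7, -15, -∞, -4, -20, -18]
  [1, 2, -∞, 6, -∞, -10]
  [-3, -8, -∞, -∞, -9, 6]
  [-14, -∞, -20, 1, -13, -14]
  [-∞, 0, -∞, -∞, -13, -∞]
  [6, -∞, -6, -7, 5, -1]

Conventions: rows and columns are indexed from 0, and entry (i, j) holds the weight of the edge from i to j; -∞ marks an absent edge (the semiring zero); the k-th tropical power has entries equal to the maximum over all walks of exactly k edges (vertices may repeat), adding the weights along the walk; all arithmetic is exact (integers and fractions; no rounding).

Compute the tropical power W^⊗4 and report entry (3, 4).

W^⊗2:
  [14, -8, -24, 3, -13, -11]
  [8, 4, -14, 8, -5, -8]
  [12, -6, 0, -1, 11, 5]
  [-7, -13, -19, 2, -9, -13]
  [1, 2, -∞, 6, -26, -10]
  [13, 5, -7, 2, 4, 0]
W^⊗3:
  [21, -1, -17, 10, -6, -4]
  [15, 6, -12, 10, -3, -6]
  [19, 11, -1, 8, 10, 6]
  [0, -9, -18, 3, -8, -12]
  [8, 4, -14, 8, -5, -8]
  [20, 7, -6, 11, 5, -1]
W^⊗4:
  [28, 6, -10, 17, 1, 3]
  [22, 8, -10, 12, -1, -3]
  [26, 13, 0, 17, 11, 5]
  [7, -7, -17, 4, -7, -11]
  [15, 6, -12, 10, -3, -6]
  [27, 9, -7, 16, 4, 2]
Key observation: the optimum is the walk 3->3->3->5->4, with weight 1 + 1 + (-14) + 5 = -7.
Optimal value attained by: walk 3->3->3->5->4.
Answer: (W^⊗4)[3][4] = -7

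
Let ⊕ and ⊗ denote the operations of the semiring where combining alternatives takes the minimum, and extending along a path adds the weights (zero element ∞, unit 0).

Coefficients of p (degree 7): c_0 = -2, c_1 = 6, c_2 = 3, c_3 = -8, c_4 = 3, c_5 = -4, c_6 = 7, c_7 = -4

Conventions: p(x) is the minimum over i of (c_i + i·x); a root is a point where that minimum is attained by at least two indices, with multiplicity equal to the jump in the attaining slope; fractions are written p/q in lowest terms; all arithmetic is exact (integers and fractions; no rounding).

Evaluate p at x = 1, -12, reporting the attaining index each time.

p(1) = min(-2+0·1=-2, 6+1·1=7, 3+2·1=5, -8+3·1=-5, 3+4·1=7, -4+5·1=1, 7+6·1=13, -4+7·1=3) = -5 (attained by i=3)
p(-12) = min(-2+0·(-12)=-2, 6+1·(-12)=-6, 3+2·(-12)=-21, -8+3·(-12)=-44, 3+4·(-12)=-45, -4+5·(-12)=-64, 7+6·(-12)=-65, -4+7·(-12)=-88) = -88 (attained by i=7)
Answer: p(1) = -5; p(-12) = -88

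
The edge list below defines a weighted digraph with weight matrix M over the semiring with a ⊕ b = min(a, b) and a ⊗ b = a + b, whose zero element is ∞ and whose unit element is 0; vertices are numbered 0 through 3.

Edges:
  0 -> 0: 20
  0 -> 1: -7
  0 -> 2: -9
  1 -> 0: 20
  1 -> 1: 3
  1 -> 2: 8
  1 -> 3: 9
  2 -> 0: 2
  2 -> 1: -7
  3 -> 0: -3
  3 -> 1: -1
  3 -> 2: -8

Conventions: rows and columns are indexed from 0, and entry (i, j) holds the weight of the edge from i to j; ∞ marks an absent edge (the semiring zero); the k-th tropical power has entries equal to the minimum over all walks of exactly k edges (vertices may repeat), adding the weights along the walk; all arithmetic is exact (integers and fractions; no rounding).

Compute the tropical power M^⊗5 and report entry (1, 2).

M^⊗2:
  [-7, -16, 1, 2]
  [6, 1, 1, 12]
  [13, -5, -7, 2]
  [-6, -15, -12, 8]
M^⊗3:
  [-1, -14, -16, -7]
  [3, -6, -3, 10]
  [-5, -14, -6, 4]
  [-10, -19, -15, -6]
M^⊗4:
  [-14, -23, -15, -5]
  [-1, -10, -6, 3]
  [-4, -13, -14, -5]
  [-13, -22, -19, -10]
M^⊗5:
  [-13, -22, -23, -14]
  [-4, -13, -10, -1]
  [-12, -21, -13, -4]
  [-17, -26, -22, -13]
Key observation: the optimum is the walk 1->3->0->2->0->2, with weight 9 + (-3) + (-9) + 2 + (-9) = -10.
Optimal value attained by: walk 1->3->0->2->0->2.
Answer: (M^⊗5)[1][2] = -10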